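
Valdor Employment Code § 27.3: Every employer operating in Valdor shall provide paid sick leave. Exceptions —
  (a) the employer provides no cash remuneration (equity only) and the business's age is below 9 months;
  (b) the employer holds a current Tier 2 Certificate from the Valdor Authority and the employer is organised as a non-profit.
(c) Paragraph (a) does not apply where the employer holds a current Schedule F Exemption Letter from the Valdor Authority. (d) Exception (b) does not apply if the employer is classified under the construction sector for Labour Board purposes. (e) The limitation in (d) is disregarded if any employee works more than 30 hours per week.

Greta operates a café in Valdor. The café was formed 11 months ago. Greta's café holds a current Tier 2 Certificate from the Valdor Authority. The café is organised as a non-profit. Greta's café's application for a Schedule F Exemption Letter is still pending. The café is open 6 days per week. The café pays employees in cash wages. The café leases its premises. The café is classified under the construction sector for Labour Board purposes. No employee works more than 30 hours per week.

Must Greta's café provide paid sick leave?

Yes — Greta's café must provide paid sick leave.

Exception (a) does not apply: employees are paid cash wages.
Exception (b) is satisfied on its face — a current Tier 2 Certificate is held; the employer is a non-profit. Turning to paragraphs (d)–(e): (d) operates against (b): the café is classified under the construction sector. (e), which would lift (d), is inapplicable — no employee exceeds 30 hours/week. (b) is therefore removed.
No exception displaces § 27.3.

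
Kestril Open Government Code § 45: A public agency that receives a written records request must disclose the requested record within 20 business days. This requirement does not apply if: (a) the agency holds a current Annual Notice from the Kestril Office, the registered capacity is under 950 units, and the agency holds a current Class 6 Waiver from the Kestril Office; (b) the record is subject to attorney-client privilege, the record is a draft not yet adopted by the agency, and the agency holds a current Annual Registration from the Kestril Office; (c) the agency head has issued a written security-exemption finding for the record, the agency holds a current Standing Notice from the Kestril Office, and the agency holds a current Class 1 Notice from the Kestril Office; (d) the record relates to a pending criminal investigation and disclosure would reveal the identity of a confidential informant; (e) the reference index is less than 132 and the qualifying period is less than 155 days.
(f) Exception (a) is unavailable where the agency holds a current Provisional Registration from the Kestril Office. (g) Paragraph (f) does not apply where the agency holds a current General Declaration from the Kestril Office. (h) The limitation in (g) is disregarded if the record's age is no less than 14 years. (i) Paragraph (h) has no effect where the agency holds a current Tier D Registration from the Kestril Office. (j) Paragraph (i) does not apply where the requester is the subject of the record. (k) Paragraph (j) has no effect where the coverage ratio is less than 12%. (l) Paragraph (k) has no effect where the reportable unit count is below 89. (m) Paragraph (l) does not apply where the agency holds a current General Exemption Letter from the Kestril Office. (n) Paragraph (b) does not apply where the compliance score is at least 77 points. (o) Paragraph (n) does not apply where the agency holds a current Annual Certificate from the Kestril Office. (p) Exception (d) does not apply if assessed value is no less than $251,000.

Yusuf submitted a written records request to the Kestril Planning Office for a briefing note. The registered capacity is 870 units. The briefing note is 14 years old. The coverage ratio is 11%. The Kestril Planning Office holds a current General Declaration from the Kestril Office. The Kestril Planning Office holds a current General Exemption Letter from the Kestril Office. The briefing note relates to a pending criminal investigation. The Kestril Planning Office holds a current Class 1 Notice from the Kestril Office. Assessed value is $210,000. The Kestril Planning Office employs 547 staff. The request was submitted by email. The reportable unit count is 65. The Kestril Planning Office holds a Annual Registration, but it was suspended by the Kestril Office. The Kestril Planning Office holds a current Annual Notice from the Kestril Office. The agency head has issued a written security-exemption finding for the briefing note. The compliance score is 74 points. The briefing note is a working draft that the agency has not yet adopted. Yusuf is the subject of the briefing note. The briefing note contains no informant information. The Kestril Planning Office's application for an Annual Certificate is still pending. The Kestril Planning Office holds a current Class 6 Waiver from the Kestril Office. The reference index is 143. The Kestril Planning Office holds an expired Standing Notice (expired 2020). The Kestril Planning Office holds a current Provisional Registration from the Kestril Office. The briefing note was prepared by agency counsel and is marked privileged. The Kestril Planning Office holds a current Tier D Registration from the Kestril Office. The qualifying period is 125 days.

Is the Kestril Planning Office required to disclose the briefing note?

No — exception (a) applies; the Kestril Planning Office is not required to disclose the briefing note.

Exception (a): a current Annual Notice is held; the registered capacity is 870 units, under the 950 units limit; a current Class 6 Waiver is held — every condition holds. Under paragraphs (f)–(m): (f) would limit (a) — a current Provisional Registration is held — but (g) sets (f) aside: (g) operates against (f): a current General Declaration is held. (h) would limit (g) — the record's age is 14 years, meeting the 14 years threshold — but (i) sets (h) aside: (i) operates against (h): a current Tier D Registration is held. (j) operates (Yusuf is the subject of the briefing note), but is set aside by (k): (k) operates against (j): the coverage ratio is 11%, less than the 12% limit. (l) is engaged (the reportable unit count is 65, below the 89 limit), but is overridden by (m): (m) is triggered — a current General Exemption Letter is held. So (a) applies.
Exception (b) does not apply: the Annual Registration is not current.
Exception (c) requires that the agency holds a current Standing Notice from the Kestril Office; but the Standing Notice is not current, so (c) is unavailable.
Exception (d) fails — the briefing note contains no informant information.
Exception (e) fails — the reference index is 143, not less than 132.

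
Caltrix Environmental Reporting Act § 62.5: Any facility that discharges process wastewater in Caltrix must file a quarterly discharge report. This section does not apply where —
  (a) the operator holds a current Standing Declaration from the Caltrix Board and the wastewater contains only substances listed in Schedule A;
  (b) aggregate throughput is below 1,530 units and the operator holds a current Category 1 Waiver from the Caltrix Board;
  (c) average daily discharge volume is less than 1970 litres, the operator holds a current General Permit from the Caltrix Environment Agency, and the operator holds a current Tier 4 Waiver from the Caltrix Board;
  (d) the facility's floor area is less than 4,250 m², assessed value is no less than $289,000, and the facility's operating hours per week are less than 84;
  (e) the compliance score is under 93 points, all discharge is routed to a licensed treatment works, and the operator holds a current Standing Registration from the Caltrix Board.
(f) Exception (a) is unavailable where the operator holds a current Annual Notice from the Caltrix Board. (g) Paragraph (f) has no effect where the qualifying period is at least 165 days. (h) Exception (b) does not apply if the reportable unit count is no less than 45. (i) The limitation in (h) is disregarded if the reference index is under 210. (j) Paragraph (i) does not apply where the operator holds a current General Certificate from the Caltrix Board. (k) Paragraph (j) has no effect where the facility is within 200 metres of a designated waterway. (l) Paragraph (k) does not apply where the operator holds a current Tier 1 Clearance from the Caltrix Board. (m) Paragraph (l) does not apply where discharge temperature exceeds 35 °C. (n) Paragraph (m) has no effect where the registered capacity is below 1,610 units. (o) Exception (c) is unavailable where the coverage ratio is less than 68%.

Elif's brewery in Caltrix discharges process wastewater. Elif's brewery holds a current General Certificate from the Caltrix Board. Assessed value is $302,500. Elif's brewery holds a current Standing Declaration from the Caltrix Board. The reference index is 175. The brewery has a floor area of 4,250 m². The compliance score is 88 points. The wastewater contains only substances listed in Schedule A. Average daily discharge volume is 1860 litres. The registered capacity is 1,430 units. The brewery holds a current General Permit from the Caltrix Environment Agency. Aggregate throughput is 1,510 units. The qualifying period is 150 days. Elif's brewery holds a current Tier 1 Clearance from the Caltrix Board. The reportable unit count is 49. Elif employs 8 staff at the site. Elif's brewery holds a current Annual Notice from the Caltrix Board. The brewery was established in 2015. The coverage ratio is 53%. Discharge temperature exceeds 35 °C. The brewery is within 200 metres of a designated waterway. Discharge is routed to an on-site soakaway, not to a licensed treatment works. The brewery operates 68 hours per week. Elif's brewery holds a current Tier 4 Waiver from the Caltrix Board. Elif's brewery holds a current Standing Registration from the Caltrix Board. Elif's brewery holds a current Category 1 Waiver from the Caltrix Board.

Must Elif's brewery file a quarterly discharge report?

Yes — Elif's brewery must file a quarterly discharge report.

All of (a)'s requirements are met (a current Standing Declaration is held; the wastewater is Schedule-A-only). But: (f) operates against (a): a current Annual Notice is held. (g) does not operate here (the qualifying period is 150 days, short of 165 days), so (f) stands. So (a) is unavailable.
Exception (b)'s conditions are all satisfied: aggregate throughput is 1,510 units, below the 1,530 units limit; a current Category 1 Waiver is held. Turning to paragraphs (h)–(n): (h) operates against (b): the reportable unit count is 49, meeting the 45 threshold. (i) would limit (h) — the reference index is 175, under the 210 limit — but (j) sets (i) aside: (j) operates against (i): a current General Certificate is held. (k) is triggered (the brewery is within 200 m of a designated waterway), but is set aside by (l): (l) operates — a current Tier 1 Clearance is held. (m) would limit (l) — discharge temperature exceeds 35 °C — but (n) sets (m) aside: (n) applies — the registered capacity is 1,430 units, below the 1,610 units limit. (b) is therefore removed.
Exception (c) is satisfied on its face — average daily discharge volume is 1860 litres, less than the 1970 litres limit; a current General Permit is held; a current Tier 4 Waiver is held. However, paragraph (o) must be considered: (o) operates against (c): the coverage ratio is 53%, less than the 68% limit. So (c) is unavailable.
Exception (d) does not apply: the facility's floor area is 4,250 m², not less than 4,250 m².
Exception (e) fails — discharge is not routed to a licensed treatment works.
No exception is made out. Elif's brewery falls within the general rule.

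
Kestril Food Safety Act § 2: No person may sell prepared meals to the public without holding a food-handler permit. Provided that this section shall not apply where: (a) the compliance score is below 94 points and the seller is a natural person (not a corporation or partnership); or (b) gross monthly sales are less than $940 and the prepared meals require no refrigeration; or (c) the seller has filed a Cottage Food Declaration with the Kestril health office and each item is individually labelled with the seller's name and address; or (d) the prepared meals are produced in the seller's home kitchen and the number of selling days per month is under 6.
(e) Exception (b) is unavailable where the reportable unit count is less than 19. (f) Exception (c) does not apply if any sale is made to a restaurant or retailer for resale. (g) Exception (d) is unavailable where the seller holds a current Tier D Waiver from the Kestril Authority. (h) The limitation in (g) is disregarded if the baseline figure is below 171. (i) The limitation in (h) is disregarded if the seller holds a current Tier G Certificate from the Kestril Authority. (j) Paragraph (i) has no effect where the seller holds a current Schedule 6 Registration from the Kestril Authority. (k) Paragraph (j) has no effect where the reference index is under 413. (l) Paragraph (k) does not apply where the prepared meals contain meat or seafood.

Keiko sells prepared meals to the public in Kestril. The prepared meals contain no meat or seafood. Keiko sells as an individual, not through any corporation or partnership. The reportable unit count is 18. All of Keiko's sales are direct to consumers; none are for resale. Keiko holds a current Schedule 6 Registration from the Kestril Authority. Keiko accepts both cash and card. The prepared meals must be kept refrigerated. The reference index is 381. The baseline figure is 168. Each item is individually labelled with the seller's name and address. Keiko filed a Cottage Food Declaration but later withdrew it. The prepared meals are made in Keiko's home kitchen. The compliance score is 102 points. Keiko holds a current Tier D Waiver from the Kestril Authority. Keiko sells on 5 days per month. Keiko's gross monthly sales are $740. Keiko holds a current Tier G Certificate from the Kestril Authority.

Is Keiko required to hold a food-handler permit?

Yes — Keiko must hold a food-handler permit.

Exception (a) fails — the compliance score is 102 points, not below 94 points.
Exception (b) fails — the prepared meals require refrigeration.
Exception (c) requires that the seller has filed a Cottage Food Declaration with the Kestril health office; but the Cottage Food Declaration was withdrawn, so (c) is unavailable.
Exception (d)'s conditions are all satisfied: the prepared meals are home-kitchen produced; the number of selling days per month is 5, under the 6 limit. But applying paragraphs (g)–(l): (g) operates against (d): a current Tier D Waiver is held. (h) is triggered (the baseline figure is 168, below the 171 limit), but is overridden by (i): (i) operates against (h): a current Tier G Certificate is held. (j) would limit (i) — a current Schedule 6 Registration is held — but (k) sets (j) aside: (k) is engaged — the reference index is 381, under the 413 limit. (l), which would lift (k), is not triggered — the prepared meals contain no meat or seafood. (d) is therefore removed.
None of the exceptions is available; § 2 applies in full.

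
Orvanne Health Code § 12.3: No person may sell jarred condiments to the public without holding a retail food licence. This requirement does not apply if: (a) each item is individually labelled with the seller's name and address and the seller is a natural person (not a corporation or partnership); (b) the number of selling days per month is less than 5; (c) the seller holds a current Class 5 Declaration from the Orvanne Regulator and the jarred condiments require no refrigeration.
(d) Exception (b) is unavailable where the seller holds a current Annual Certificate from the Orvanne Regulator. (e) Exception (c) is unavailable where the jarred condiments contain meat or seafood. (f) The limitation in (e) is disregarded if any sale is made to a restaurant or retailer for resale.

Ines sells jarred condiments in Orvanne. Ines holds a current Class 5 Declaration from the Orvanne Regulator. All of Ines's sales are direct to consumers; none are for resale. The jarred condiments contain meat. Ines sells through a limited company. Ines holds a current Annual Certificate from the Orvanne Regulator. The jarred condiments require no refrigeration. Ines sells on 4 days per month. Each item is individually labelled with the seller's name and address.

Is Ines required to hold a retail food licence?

Yes — Ines must hold a retail food licence.

Exception (a) does not apply: the seller operates through a limited company.
Exception (b): the number of selling days per month is 4, less than the 5 limit — every condition holds. Turning to paragraph (d): (d) applies — a current Annual Certificate is held. So (b) is unavailable.
Exception (c)'s conditions are all satisfied: a current Class 5 Declaration is held; the jarred condiments are shelf-stable. However, paragraphs (e)–(f) must be considered: (e) operates against (c): the jarred condiments contain meat. (f) does not operate here (no sales are for resale), so (e) stands. Exception (c) does not apply.
No exception applies. The general rule governs.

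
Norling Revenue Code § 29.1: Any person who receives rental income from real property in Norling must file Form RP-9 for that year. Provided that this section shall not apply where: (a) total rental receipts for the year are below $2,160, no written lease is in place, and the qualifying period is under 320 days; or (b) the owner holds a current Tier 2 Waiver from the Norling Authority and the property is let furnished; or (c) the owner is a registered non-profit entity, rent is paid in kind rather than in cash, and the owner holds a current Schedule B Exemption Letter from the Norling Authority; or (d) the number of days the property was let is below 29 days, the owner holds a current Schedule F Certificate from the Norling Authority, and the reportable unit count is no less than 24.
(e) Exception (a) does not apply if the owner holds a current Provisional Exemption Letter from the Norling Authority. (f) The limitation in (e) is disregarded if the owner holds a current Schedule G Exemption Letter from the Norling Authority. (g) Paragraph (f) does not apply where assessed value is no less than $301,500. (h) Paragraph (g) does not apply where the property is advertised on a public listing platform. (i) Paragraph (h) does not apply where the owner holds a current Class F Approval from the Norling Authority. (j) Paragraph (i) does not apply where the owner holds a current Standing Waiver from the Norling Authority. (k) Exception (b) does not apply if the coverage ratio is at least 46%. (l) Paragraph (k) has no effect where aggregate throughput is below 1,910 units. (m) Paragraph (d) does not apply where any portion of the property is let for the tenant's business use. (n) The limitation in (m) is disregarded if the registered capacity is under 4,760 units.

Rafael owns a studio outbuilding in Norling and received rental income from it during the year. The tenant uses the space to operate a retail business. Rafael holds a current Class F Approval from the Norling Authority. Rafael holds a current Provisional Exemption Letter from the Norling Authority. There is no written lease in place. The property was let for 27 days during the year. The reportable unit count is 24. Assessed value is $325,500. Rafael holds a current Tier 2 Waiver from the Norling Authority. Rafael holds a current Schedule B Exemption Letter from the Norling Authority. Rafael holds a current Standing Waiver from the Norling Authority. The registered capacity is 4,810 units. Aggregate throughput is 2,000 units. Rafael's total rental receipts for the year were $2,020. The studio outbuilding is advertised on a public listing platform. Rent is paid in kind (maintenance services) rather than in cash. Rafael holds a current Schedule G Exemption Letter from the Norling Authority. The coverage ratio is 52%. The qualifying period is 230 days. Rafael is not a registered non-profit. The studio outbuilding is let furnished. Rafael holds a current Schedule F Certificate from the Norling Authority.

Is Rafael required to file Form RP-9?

Exception (a): total rental receipts for the year are $2,020, below the $2,160 limit; there is no written lease; the qualifying period is 230 days, under the 320 days limit — every condition holds. Applying paragraphs (e)–(j): (e) applies (a current Provisional Exemption Letter is held), but is set aside by (f): (f) operates against (e): a current Schedule G Exemption Letter is held. (g) would limit (f) — assessed value is $325,500, meeting the $301,500 threshold — but (h) sets (g) aside: (h) operates — the property is publicly advertised. (i) is triggered (a current Class F Approval is held), but is overridden by (j): (j) operates against (i): a current Standing Waiver is held. (a) remains available.
Exception (b) is satisfied on its face — a current Tier 2 Waiver is held; the property is let furnished. But applying paragraphs (k)–(l): (k) applies — the coverage ratio is 52%, meeting the 46% threshold. (l) does not operate here (aggregate throughput is 2,000 units, not below 1,910 units), so (k) stands. (b) is therefore removed.
Exception (c) requires that the owner is a registered non-profit entity; but Rafael is not a registered non-profit, so (c) is unavailable.
Exception (d) is satisfied on its face — the number of days the property was let is 27 days, below the 29 days limit; a current Schedule F Certificate is held; the reportable unit count is 24, meeting the 24 threshold. But: (m) applies — the space is let for business use. (n) is not triggered (the registered capacity is 4,810 units, not under 4,760 units), so (m) stands. (d) is therefore removed.

No — exception (a) applies; Rafael is not required to file Form RP-9.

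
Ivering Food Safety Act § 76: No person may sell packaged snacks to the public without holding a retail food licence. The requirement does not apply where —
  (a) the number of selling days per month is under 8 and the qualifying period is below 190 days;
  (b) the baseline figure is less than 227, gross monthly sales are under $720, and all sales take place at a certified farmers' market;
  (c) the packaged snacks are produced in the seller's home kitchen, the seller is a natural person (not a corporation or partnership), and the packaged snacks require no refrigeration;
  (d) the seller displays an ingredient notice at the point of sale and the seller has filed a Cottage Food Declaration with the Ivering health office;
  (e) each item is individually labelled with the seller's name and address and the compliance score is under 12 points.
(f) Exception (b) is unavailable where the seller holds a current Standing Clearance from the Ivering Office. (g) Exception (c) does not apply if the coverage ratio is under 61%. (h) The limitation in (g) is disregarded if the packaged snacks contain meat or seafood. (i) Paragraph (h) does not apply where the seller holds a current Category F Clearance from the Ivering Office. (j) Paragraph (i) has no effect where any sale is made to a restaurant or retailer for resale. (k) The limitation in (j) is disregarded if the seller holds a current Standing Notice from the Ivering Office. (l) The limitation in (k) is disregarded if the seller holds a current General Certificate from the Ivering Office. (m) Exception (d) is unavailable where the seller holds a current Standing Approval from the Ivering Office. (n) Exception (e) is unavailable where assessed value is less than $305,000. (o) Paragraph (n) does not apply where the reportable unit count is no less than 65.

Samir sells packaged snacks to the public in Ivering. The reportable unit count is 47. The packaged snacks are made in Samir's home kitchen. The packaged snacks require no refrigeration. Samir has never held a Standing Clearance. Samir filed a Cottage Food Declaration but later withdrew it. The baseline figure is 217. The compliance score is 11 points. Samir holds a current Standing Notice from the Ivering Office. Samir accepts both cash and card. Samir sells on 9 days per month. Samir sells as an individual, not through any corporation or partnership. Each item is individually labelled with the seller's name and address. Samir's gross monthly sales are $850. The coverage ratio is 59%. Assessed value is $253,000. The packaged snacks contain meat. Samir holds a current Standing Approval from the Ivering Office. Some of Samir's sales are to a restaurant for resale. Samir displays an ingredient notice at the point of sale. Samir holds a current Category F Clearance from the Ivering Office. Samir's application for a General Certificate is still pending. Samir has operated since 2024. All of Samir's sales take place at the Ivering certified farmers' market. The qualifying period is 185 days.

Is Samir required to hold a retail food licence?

Yes — Samir must hold a retail food licence.

Exception (a) fails — the number of selling days per month is 9, not under 8.
Exception (b) does not apply: gross monthly sales are $850, not under $720.
Exception (c)'s conditions are all satisfied: the packaged snacks are home-kitchen produced; the seller is a natural person; the packaged snacks are shelf-stable. But applying paragraphs (g)–(l): (g) operates against (c): the coverage ratio is 59%, under the 61% limit. (h) would limit (g) — the packaged snacks contain meat — but (i) sets (h) aside: (i) operates against (h): a current Category F Clearance is held. (j) would limit (i) — some sales are to a restaurant for resale — but (k) sets (j) aside: (k) operates — a current Standing Notice is held. (l), which would lift (k), is inapplicable — no current General Certificate is held. So (c) is unavailable.
Exception (d) requires that the seller has filed a Cottage Food Declaration with the Ivering health office; but the Cottage Food Declaration was withdrawn, so (d) is unavailable.
Exception (e): items are individually labelled; the compliance score is 11 points, under the 12 points limit — every condition holds. Turning to paragraphs (n)–(o): (n) operates — assessed value is $253,000, less than the $305,000 limit. (o) is not engaged (the reportable unit count is 47, short of 65), so (n) stands. Exception (e) does not apply.
None of the exceptions is available; § 76 applies in full.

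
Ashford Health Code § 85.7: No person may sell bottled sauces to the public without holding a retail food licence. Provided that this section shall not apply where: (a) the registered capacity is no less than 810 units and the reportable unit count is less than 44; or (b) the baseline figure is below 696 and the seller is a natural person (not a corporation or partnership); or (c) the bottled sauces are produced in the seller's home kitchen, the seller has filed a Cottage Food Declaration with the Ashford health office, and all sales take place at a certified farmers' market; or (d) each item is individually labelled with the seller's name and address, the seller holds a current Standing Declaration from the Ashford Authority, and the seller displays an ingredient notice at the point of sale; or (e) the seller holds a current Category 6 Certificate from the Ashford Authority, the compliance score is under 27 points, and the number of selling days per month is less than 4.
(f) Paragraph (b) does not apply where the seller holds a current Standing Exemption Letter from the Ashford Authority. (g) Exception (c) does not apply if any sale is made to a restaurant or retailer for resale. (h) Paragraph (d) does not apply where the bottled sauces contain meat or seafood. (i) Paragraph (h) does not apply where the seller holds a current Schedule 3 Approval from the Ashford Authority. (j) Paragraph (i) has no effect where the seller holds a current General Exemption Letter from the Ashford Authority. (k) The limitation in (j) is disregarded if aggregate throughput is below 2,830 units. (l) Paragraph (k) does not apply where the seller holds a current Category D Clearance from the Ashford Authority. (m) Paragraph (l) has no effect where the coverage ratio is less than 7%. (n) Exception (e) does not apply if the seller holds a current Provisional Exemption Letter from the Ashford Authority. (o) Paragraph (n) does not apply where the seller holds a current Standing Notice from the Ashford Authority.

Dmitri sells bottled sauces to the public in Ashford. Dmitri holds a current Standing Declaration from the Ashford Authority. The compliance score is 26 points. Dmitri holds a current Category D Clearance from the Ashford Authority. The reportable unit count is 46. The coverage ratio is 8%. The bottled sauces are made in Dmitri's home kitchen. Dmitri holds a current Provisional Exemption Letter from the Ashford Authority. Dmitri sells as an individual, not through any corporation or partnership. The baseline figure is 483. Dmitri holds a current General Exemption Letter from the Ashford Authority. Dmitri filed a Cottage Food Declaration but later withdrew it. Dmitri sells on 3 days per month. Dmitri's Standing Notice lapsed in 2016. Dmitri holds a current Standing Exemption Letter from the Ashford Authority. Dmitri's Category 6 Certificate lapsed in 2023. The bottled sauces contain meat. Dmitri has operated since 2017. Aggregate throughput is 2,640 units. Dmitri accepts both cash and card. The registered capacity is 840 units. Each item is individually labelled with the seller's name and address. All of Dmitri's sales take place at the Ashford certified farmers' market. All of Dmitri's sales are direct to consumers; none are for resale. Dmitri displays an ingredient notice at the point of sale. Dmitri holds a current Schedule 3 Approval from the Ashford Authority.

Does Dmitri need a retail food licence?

Yes — Dmitri must hold a retail food licence.

Exception (a) requires that the reportable unit count is less than 44; but the reportable unit count is 46, not less than 44, so (a) is unavailable.
Exception (b)'s conditions are all satisfied: the baseline figure is 483, below the 696 limit; the seller is a natural person. However, paragraph (f) must be considered: (f) operates against (b): a current Standing Exemption Letter is held. (b) is therefore removed.
Exception (c) requires that the seller has filed a Cottage Food Declaration with the Ashford health office; but the Cottage Food Declaration was withdrawn, so (c) is unavailable.
Exception (d) is satisfied on its face — items are individually labelled; a current Standing Declaration is held; an ingredient notice is displayed. But: (h) operates against (d): the bottled sauces contain meat. (i) would limit (h) — a current Schedule 3 Approval is held — but (j) sets (i) aside: (j) operates — a current General Exemption Letter is held. (k) operates (aggregate throughput is 2,640 units, below the 2,830 units limit), but is itself disapplied by (l): (l) operates against (k): a current Category D Clearance is held. (m) does not operate here (the coverage ratio is 8%, not less than 7%), so (l) stands. Exception (d) does not apply.
Exception (e) does not apply: there is no Category 6 Certificate in force.
No exception is made out. Dmitri falls within the general rule.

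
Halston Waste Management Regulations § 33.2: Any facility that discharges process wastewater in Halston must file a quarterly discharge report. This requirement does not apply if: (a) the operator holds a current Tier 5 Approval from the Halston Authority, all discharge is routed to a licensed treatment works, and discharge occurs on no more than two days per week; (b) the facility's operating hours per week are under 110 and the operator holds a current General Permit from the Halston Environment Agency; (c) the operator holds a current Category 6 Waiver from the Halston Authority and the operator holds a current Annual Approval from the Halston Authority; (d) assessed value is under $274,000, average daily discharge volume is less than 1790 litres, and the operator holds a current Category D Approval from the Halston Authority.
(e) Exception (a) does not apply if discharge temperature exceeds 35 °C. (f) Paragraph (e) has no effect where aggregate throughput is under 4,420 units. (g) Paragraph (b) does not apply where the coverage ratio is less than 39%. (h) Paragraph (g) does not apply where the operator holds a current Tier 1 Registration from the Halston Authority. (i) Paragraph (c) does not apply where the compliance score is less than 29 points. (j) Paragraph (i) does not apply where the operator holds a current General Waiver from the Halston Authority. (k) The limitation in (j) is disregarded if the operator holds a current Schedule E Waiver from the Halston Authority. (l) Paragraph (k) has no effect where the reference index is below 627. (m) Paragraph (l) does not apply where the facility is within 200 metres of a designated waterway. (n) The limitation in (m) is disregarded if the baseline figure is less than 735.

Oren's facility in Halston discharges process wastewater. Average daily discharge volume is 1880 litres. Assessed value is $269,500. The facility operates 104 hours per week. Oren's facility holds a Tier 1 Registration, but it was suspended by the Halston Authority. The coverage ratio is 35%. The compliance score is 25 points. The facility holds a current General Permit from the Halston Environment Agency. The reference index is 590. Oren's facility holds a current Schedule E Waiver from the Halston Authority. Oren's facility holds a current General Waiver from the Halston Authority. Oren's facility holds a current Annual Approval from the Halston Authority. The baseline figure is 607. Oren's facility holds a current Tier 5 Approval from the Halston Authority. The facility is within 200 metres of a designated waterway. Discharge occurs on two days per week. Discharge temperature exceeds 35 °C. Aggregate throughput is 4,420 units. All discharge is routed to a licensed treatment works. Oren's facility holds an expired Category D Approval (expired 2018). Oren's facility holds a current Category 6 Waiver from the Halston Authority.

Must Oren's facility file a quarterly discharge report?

Exception (a) is satisfied on its face — a current Tier 5 Approval is held; discharge is routed to a licensed treatment works; discharge occurs on no more than two days per week. However, paragraphs (e)–(f) must be considered: (e) operates against (a): discharge temperature exceeds 35 °C. (f), which would lift (e), is not engaged — aggregate throughput is 4,420 units, not under 4,420 units. So (a) is unavailable.
Exception (b): the facility's operating hours per week are 104, under the 110 limit; a current General Permit is held — every condition holds. Turning to paragraphs (g)–(h): (g) is triggered — the coverage ratio is 35%, less than the 39% limit. (h) is not engaged (there is no Tier 1 Registration in force), so (g) stands. (b) is therefore removed.
Exception (c) is satisfied on its face — a current Category 6 Waiver is held; a current Annual Approval is held. Considering the limiting provisions: (i) would limit (c) — the compliance score is 25 points, less than the 29 points limit — but (j) sets (i) aside: (j) operates against (i): a current General Waiver is held. (k) is engaged (a current Schedule E Waiver is held), but is displaced by (l): (l) is triggered — the reference index is 590, below the 627 limit. (m) operates (the facility is within 200 m of a designated waterway), but is displaced by (n): (n) is triggered — the baseline figure is 607, less than the 735 limit. So (c) applies.
Exception (d) requires that average daily discharge volume is less than 1790 litres; but average daily discharge volume is 1880 litres, not less than 1790 litres, so (d) is unavailable.

No — exception (c) applies; Oren's facility is not required to file a quarterly discharge report.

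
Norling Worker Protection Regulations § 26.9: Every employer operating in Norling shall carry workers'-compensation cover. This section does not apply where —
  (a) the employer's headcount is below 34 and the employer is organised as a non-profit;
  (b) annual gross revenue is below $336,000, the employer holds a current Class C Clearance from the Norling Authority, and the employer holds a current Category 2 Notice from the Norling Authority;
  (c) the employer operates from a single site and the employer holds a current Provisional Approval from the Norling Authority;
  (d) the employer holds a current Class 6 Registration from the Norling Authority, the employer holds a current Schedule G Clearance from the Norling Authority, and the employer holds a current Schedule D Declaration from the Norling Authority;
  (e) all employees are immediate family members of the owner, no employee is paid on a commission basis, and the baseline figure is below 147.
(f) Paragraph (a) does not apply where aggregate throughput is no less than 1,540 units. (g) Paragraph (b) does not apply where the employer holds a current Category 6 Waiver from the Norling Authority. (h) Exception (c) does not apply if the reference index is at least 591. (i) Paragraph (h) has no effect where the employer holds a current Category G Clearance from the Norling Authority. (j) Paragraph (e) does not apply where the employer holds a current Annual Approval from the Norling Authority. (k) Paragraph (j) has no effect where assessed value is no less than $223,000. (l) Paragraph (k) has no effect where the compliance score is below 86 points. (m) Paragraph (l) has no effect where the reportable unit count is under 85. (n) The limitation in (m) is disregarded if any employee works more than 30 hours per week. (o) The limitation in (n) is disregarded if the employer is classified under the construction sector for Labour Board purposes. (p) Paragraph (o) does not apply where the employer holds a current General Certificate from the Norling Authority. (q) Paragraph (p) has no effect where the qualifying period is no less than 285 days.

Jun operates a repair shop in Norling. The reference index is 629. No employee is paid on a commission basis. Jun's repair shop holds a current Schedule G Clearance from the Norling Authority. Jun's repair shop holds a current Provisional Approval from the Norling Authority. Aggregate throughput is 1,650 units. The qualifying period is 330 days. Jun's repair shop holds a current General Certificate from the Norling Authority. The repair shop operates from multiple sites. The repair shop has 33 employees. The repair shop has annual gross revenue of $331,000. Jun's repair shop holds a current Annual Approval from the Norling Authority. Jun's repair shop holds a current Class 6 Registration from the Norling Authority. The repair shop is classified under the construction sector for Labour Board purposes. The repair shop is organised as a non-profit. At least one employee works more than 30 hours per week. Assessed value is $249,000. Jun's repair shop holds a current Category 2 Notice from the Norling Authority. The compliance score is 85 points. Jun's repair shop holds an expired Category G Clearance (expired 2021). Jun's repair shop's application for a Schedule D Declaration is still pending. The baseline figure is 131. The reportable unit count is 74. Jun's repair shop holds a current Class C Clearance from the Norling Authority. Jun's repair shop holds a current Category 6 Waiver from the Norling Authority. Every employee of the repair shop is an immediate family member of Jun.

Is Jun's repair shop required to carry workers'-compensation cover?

No — exception (e) applies; Jun's repair shop is not required to carry workers'-compensation cover.

Exception (a) is satisfied on its face — the employer's headcount is 33, below the 34 limit; the employer is a non-profit. Turning to paragraph (f): (f) operates — aggregate throughput is 1,650 units, meeting the 1,540 units threshold. (a) is therefore removed.
Exception (b)'s conditions are all satisfied: annual gross revenue is $331,000, below the $336,000 limit; a current Class C Clearance is held; a current Category 2 Notice is held. Turning to paragraph (g): (g) operates against (b): a current Category 6 Waiver is held. So (b) is unavailable.
Exception (c) requires that the employer operates from a single site; but the employer operates from multiple sites, so (c) is unavailable.
Exception (d) does not apply: no current Schedule D Declaration is held.
Exception (e) is satisfied on its face — every employee is an immediate family member; no employee is paid on commission; the baseline figure is 131, below the 147 limit. Considering the limiting provisions: (j) operates (a current Annual Approval is held), but is overridden by (k): (k) is engaged — assessed value is $249,000, meeting the $223,000 threshold. (l) applies (the compliance score is 85 points, below the 86 points limit), but is set aside by (m): (m) operates against (l): the reportable unit count is 74, under the 85 limit. (n) operates (at least one employee exceeds 30 hours/week), but is set aside by (o): (o) operates against (n): the repair shop is classified under the construction sector. (p) is engaged (a current General Certificate is held), but is itself disapplied by (q): (q) is engaged — the qualifying period is 330 days, meeting the 285 days threshold. So (e) applies.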